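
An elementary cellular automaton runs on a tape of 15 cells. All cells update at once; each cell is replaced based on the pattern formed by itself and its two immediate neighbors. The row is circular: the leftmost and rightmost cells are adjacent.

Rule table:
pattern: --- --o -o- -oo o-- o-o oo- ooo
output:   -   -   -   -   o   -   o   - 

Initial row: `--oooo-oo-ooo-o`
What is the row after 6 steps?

step 1: o----o--o---o--
step 2: -o----o--o---o-
step 3: --o----o--o---o
step 4: o--o----o--o---
step 5: -o--o----o--o--
step 6: --o--o----o--o-

--o--o----o--o-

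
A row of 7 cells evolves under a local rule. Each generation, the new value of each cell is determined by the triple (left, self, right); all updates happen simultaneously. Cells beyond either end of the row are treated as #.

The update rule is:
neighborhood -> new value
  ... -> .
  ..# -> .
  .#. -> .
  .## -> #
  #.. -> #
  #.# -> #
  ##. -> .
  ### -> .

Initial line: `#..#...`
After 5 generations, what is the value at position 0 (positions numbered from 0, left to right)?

.

.#..#..
#.#..#.
.#.#..#
#.#.#.#
.#.#.##
position 0 holds .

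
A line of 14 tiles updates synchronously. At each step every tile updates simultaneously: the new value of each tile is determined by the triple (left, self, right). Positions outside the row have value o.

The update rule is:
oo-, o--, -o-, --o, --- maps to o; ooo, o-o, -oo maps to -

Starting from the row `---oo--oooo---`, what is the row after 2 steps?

step 1: ooo-ooo---oooo
step 2: --o---oooo----

--o---oooo----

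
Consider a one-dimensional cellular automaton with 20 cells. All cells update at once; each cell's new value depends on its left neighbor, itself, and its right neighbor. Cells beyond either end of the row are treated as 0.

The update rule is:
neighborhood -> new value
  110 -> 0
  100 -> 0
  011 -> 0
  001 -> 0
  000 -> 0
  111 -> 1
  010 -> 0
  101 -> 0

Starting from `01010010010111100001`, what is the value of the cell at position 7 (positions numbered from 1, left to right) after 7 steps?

step 1: 00000000000011000000
step 2: 00000000000000000000
step 3: 00000000000000000000  (fixed point — unchanged through step 7)
position 7 holds 0

0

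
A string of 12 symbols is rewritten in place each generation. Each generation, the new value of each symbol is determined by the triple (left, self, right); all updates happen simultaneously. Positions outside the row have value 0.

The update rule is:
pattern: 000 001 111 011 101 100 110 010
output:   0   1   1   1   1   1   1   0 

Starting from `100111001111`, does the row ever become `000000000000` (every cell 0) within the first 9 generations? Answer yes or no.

no

011111111111
111111111111
111111111111  (fixed point — unchanged through generation 9)
generation 9 is 111111111111, still not uniform 0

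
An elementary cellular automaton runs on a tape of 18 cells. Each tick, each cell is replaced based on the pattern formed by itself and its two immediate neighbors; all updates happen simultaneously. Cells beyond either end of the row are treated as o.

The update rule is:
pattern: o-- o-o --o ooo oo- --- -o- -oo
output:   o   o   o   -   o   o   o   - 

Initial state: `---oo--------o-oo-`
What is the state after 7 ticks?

tick 1: ooo-ooooooooooo-oo
tick 2: --oo----------oo--
tick 3: oo-ooooooooooo-ooo
tick 4: -oo----------oo---
tick 5: o-ooooooooooo-oooo
tick 6: oo----------oo----
tick 7: -ooooooooooo-ooooo

-ooooooooooo-ooooo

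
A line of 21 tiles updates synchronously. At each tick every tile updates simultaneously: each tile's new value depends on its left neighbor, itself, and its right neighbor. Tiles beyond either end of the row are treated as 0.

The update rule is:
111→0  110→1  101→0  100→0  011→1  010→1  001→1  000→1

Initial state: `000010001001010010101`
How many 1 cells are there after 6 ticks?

12

111110111011010110101
100010101011010110101
101110101011010110101
101010101011010110101
101010101011010110101  (fixed point — unchanged through tick 6)
count of 1: 12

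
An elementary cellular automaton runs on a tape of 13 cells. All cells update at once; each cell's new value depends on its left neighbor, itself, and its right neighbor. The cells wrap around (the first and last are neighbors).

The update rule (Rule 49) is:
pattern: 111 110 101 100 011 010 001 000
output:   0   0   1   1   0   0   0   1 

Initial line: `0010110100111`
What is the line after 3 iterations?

iteration 1: 1001001010000
iteration 2: 0100100101110
iteration 3: 0010010010001

0010010010001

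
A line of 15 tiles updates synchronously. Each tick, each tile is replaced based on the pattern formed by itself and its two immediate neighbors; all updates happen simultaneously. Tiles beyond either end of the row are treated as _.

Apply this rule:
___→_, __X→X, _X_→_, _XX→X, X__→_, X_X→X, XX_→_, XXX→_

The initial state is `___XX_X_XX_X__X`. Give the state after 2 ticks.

_XX_X_XX_X__X__

__XX_X_XX_X__X_
_XX_X_XX_X__X__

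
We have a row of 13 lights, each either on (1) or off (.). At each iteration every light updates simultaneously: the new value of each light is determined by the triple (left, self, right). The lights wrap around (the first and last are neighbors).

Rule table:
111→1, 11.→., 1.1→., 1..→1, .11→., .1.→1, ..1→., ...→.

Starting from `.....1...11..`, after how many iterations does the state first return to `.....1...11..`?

.....11....1.
.......1...11
1......11....
11.......1...
..1......11..
..11.......1.
....1......11
1...11.......
11....1......
..1...11.....
..11....1....
....1...11...
....11....1..
......1...11.
......11....1
1.......1...1
.1......11...
.11.......1..
...1......11.
...11.......1
1....1......1
.1...11......
.11....1.....
...1...11....
...11....1...
.....1...11..

26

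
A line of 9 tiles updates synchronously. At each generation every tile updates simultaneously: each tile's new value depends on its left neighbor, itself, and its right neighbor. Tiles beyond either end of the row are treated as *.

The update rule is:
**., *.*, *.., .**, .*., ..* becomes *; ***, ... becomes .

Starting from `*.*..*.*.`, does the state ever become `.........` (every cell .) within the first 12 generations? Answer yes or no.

generation 1: *********
generation 2: .........
all cells are . at generation 2

yes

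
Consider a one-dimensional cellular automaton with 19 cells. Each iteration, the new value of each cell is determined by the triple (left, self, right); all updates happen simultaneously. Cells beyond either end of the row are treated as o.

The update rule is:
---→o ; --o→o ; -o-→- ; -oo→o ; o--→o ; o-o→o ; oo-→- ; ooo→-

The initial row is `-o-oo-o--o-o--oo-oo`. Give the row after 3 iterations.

o-oo-o-oo-o-ooo-oo-
-oo-o-oo-o-oo--oo-o
oo-o-oo-o-oo-ooo-oo

oo-o-oo-o-oo-ooo-oo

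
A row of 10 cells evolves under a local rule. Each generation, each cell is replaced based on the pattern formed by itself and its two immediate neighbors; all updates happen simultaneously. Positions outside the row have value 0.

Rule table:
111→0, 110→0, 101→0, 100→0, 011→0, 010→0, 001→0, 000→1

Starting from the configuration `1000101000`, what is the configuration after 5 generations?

0010000011
1000111000
0010000011  (repeats generation 1; period 2)
generation 5: 0010000011

0010000011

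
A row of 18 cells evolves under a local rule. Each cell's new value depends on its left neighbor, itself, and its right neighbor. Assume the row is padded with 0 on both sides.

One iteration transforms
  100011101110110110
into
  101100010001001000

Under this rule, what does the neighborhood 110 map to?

At position 6 the neighborhood is 110; the next row has 0 there.

0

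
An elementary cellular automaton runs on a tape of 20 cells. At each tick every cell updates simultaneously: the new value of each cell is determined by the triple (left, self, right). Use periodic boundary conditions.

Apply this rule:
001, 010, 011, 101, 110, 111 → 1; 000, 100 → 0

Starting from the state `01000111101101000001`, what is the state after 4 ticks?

11001111111111000011
11011111111111000111
11111111111111001111
11111111111111011111

11111111111111011111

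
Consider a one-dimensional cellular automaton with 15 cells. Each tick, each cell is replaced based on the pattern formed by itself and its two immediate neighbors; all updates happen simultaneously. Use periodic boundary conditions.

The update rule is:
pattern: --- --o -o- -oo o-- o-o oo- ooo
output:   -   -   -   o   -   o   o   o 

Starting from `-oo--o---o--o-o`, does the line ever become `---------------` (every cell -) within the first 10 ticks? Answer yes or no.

no

tick 1: ooo----------o-
tick 2: ooo-----------o
tick 3: ooo-----------o  (fixed point — unchanged through tick 10)
tick 10 is ooo-----------o, still not uniform -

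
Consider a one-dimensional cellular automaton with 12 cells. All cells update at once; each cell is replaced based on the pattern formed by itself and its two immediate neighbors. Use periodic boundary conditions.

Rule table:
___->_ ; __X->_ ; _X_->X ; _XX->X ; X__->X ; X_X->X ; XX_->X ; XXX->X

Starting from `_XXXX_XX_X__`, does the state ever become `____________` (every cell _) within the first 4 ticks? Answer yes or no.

tick 1: _XXXXXXXXXX_
tick 2: _XXXXXXXXXXX
tick 3: XXXXXXXXXXXX
tick 4: XXXXXXXXXXXX
tick 4 is XXXXXXXXXXXX, still not uniform _

no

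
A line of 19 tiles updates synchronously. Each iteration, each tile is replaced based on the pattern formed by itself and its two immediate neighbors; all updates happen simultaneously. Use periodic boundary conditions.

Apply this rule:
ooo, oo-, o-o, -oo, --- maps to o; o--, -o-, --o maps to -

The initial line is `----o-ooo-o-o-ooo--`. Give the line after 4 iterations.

ooo--ooooo-o-oooo-o
ooo--oooooo-ooooooo
ooo--oooooooooooooo
ooo--oooooooooooooo

ooo--oooooooooooooo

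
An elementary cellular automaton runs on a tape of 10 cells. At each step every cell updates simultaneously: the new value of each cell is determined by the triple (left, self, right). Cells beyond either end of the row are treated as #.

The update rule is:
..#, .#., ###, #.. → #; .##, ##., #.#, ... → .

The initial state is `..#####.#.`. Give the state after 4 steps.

##.###..#.
#...#.###.
.#.##..#..
.#...#####

.#...#####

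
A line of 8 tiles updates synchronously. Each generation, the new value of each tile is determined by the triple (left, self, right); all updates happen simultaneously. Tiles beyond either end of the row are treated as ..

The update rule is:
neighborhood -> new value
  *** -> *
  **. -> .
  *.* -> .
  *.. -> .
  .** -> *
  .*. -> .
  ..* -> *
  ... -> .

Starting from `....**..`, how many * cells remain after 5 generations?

...**...
..**....
.**.....
**......
*.......
count of *: 1

1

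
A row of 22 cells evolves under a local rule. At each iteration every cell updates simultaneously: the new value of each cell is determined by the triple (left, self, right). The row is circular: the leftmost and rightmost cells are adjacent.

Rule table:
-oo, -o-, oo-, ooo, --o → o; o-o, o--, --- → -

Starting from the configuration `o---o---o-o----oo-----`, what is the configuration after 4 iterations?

o-ooo-ooo-o-ooooo-oooo

o--oo--oo-o---ooo----o
o-ooo-ooo-o--oooo---oo
o-ooo-ooo-o-ooooo--ooo
o-ooo-ooo-o-ooooo-oooo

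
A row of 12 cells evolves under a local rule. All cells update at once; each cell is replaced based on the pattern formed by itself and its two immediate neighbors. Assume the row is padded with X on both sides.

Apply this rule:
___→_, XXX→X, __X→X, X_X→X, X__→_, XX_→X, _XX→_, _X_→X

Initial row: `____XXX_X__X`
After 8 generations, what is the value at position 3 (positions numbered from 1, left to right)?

X

___X_XXXX_X_
__XXX_XXXXXX
_X_XXX_XXXXX
XXX_XXX_XXXX
XXXX_XXX_XXX
XXXXX_XXX_XX
XXXXXX_XXX_X
XXXXXXX_XXX_
position 3 holds X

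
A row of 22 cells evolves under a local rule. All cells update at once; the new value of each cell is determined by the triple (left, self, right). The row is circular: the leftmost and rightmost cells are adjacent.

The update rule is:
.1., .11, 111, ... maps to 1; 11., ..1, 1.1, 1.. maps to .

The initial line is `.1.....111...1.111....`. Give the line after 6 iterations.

.1.1.1.1.1.1.1.1.1.1.1

.1.111.11..1.1.11..111
.1.11..1...1.1.1...11.
.1.1...1.1.1.1.1.1.1..
.1.1.1.1.1.1.1.1.1.1.1
.1.1.1.1.1.1.1.1.1.1.1  (fixed point — unchanged through iteration 6)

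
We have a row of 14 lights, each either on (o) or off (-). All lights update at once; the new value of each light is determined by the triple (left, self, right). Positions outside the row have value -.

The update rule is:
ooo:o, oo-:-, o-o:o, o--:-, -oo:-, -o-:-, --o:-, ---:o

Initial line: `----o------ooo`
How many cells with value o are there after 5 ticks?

tick 1: ooo---oooo--o-
tick 2: -o--o--oo-----
tick 3: ----------oooo
tick 4: ooooooooo--oo-
tick 5: -ooooooo------
count of o: 7

7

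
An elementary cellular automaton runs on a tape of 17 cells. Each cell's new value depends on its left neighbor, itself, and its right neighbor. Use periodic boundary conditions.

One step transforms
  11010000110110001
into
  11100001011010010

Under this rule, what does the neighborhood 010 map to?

0

At position 3 the neighborhood is 010; the next row has 0 there.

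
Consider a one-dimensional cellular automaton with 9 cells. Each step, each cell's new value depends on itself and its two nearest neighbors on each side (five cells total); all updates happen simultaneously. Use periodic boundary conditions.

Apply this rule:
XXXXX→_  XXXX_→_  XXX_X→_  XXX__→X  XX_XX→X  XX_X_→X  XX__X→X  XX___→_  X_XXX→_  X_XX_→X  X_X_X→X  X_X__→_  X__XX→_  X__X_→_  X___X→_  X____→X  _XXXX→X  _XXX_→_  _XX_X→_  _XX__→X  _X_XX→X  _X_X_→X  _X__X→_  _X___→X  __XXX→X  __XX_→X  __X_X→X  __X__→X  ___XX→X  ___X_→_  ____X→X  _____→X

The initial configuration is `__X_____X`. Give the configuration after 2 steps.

__XXXXX_X
__XX___X_

__XX___X_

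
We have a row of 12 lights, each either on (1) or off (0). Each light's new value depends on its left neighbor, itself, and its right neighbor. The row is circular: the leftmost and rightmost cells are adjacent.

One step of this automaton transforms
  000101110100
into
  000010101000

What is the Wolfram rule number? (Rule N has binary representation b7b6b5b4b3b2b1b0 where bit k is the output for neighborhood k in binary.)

160

position 6: 111 → 1  (bit 7 = 1)
position 7: 110 → 0  (bit 6 = 0)
position 4: 101 → 1  (bit 5 = 1)
position 10: 100 → 0  (bit 4 = 0)
position 5: 011 → 0  (bit 3 = 0)
position 3: 010 → 0  (bit 2 = 0)
position 2: 001 → 0  (bit 1 = 0)
position 0: 000 → 0  (bit 0 = 0)
bits b7..b0 = 10100000 = 160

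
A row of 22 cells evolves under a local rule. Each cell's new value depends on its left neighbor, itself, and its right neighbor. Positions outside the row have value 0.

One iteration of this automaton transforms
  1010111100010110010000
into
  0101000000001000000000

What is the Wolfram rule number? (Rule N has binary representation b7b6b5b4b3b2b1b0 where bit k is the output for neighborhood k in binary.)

position 5: 111 → 0  (bit 7 = 0)
position 7: 110 → 0  (bit 6 = 0)
position 1: 101 → 1  (bit 5 = 1)
position 8: 100 → 0  (bit 4 = 0)
position 4: 011 → 0  (bit 3 = 0)
position 0: 010 → 0  (bit 2 = 0)
position 10: 001 → 0  (bit 1 = 0)
position 9: 000 → 0  (bit 0 = 0)
bits b7..b0 = 00100000 = 32

32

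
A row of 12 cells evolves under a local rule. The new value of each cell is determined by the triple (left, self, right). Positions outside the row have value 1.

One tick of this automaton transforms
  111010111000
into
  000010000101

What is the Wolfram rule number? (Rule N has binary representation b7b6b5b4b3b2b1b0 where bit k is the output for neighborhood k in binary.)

position 0: 111 → 0  (bit 7 = 0)
position 2: 110 → 0  (bit 6 = 0)
position 3: 101 → 0  (bit 5 = 0)
position 9: 100 → 1  (bit 4 = 1)
position 6: 011 → 0  (bit 3 = 0)
position 4: 010 → 1  (bit 2 = 1)
position 11: 001 → 1  (bit 1 = 1)
position 10: 000 → 0  (bit 0 = 0)
bits b7..b0 = 00010110 = 22

22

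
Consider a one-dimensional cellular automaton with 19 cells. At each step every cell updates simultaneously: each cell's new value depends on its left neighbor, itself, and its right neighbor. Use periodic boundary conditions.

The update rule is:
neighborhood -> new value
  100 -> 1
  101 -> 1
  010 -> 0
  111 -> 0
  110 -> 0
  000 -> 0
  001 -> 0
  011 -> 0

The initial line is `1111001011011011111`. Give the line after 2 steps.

0000100100100100000
0000010010010010000

0000010010010010000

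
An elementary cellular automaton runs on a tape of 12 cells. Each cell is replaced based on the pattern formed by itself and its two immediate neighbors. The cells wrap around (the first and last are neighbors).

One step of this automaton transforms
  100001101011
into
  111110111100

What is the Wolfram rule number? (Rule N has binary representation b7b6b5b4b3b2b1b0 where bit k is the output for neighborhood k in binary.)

119

position 11: 111 → 0  (bit 7 = 0)
position 0: 110 → 1  (bit 6 = 1)
position 7: 101 → 1  (bit 5 = 1)
position 1: 100 → 1  (bit 4 = 1)
position 5: 011 → 0  (bit 3 = 0)
position 8: 010 → 1  (bit 2 = 1)
position 4: 001 → 1  (bit 1 = 1)
position 2: 000 → 1  (bit 0 = 1)
bits b7..b0 = 01110111 = 119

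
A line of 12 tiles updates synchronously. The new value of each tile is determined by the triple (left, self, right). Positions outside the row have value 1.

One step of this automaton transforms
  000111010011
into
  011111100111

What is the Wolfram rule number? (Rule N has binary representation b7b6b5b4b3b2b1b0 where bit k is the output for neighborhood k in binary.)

235

position 4: 111 → 1  (bit 7 = 1)
position 5: 110 → 1  (bit 6 = 1)
position 6: 101 → 1  (bit 5 = 1)
position 0: 100 → 0  (bit 4 = 0)
position 3: 011 → 1  (bit 3 = 1)
position 7: 010 → 0  (bit 2 = 0)
position 2: 001 → 1  (bit 1 = 1)
position 1: 000 → 1  (bit 0 = 1)
bits b7..b0 = 11101011 = 235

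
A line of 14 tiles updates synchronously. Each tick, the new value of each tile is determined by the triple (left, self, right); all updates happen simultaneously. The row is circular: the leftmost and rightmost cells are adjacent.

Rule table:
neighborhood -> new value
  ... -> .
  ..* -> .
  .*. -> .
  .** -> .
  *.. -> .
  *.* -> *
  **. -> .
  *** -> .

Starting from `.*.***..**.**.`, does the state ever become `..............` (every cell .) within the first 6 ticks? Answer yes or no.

..*.......*...
..............
all cells are . at tick 2

yes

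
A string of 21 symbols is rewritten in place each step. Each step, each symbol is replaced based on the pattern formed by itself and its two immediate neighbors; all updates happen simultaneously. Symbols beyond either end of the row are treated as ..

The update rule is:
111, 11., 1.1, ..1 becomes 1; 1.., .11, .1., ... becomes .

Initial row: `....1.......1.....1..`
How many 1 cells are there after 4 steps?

3

...1.......1.....1...
..1.......1.....1....
.1.......1.....1.....
1.......1.....1......
count of 1: 3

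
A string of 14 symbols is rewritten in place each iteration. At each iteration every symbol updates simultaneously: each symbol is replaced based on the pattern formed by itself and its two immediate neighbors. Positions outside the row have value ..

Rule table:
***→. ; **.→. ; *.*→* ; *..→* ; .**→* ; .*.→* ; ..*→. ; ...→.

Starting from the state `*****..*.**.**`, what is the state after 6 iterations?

**..*.**.*...*

iteration 1: *....*.***.**.
iteration 2: **...***..**.*
iteration 3: *.*..*..*.*.**
iteration 4: ****.**.*****.
iteration 5: *...**.**....*
iteration 6: **..*.**.*...*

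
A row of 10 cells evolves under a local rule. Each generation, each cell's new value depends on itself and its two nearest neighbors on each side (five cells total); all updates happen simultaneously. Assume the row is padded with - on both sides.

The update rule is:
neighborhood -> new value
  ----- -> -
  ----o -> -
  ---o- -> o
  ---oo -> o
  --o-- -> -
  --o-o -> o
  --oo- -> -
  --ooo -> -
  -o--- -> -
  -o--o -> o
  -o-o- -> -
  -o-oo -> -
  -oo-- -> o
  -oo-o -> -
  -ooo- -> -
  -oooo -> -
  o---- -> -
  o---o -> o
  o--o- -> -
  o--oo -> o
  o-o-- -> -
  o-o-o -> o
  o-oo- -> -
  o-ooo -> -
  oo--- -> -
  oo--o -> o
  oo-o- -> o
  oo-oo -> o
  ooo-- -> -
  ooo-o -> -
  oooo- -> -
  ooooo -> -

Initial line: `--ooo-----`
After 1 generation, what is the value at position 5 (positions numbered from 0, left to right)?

-o--------
position 5 holds -

-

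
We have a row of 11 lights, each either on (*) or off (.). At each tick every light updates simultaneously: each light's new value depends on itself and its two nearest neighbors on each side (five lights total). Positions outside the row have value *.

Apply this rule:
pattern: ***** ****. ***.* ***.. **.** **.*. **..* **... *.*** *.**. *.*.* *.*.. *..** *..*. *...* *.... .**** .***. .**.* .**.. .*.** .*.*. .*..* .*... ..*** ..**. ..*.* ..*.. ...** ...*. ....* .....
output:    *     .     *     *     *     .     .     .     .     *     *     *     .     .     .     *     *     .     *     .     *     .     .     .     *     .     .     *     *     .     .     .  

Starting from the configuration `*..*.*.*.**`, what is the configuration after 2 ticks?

*....*.**.*
*.*...****.

*.*...****.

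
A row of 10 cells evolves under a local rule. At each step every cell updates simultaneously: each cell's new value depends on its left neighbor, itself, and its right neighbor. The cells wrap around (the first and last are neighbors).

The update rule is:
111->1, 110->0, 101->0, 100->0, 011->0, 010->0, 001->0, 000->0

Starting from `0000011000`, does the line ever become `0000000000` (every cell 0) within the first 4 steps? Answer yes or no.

yes

0000000000
all cells are 0 at step 1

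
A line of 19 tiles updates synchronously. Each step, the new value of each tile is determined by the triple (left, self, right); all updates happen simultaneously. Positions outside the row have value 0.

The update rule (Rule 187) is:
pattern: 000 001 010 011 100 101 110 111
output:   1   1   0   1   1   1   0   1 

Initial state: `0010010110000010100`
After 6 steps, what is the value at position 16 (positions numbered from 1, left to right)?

step 1: 1101101101111101011
step 2: 1011011011111010110
step 3: 0110110111110101101
step 4: 1101101111101011010
step 5: 1011011111010110101
step 6: 0110111110101101010
position 16 holds 1

1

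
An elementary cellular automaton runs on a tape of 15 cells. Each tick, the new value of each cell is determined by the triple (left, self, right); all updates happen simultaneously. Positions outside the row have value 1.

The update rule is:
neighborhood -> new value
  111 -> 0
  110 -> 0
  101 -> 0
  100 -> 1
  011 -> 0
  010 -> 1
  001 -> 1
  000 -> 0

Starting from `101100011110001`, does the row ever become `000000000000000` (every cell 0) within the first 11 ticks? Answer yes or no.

no

000010100001010
100110110011010
011000001100010
000100010010110
101110111110000
000000000001001
100000000011110
010000000100000
011000001110001
000100010001010
101110111011010
tick 11 is 101110111011010, still not uniform 0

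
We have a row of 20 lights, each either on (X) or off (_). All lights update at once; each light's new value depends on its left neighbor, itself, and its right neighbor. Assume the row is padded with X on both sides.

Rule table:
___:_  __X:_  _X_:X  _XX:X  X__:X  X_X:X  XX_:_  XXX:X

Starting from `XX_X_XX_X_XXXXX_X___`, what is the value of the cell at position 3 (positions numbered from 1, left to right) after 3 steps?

X_XXXX_XXXXXXX_XXX__
_XXXX_XXXXXXX_XXX_X_
XXXX_XXXXXXX_XXX_XXX
position 3 holds X

X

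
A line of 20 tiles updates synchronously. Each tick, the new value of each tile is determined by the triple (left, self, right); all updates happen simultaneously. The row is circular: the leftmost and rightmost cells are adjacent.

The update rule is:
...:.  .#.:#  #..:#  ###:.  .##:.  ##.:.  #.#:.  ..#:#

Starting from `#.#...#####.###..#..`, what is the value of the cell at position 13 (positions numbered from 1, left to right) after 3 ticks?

#.##.#.........#####
.....##.......#.....
....#..#.....###....
position 13 holds .

.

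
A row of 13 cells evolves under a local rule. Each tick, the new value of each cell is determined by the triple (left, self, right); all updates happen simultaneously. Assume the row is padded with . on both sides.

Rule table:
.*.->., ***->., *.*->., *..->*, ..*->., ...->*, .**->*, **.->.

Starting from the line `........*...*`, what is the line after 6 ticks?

*******..**..
*......*.*.**
.*****.....*.
.*....****..*
..***.*...*..
*.*....**..**

*.*....**..**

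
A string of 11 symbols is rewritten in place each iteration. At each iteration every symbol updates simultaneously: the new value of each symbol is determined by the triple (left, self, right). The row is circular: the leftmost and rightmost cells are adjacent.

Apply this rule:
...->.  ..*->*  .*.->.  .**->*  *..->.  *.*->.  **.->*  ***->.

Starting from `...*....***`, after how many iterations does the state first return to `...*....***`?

22

..*....**.*
.*....***..
*....**.*..
....***...*
...**.*..*.
..***...*..
.**.*..*...
***...*....
*.*..*....*
*...*....**
*..*....**.
..*....***.
.*....**.*.
*....***...
....**.*..*
...***...*.
..**.*..*..
.***...*...
**.*..*....
**...*....*
.*..*....**
...*....***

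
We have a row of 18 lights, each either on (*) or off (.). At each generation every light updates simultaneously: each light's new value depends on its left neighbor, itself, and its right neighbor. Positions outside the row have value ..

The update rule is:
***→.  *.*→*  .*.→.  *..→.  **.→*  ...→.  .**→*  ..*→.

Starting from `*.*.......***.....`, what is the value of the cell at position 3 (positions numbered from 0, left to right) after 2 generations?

.

.*........*.*.....
...........*......
position 3 holds .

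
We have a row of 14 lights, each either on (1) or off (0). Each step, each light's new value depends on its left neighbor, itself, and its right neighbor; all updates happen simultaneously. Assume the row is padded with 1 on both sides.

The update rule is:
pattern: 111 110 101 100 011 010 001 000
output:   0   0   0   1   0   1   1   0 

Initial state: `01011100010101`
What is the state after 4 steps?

01000010110100
01100110000111
00011001001000
10100111111101

10100111111101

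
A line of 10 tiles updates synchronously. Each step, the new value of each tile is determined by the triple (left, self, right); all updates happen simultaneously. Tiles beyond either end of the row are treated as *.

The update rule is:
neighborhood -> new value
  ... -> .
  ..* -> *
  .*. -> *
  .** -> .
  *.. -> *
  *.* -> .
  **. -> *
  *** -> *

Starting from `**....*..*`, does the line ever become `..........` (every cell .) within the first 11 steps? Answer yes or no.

***..****.
*****.***.
*****..**.
*******.*.
*******.*.  (fixed point — unchanged through step 11)
step 11 is *******.*., still not uniform .

no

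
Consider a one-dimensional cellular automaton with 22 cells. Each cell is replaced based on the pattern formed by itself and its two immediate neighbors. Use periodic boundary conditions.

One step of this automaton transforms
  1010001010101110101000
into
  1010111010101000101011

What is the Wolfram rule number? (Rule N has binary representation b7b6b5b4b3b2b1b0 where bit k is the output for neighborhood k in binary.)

position 13: 111 → 0  (bit 7 = 0)
position 14: 110 → 0  (bit 6 = 0)
position 1: 101 → 0  (bit 5 = 0)
position 3: 100 → 0  (bit 4 = 0)
position 12: 011 → 1  (bit 3 = 1)
position 0: 010 → 1  (bit 2 = 1)
position 5: 001 → 1  (bit 1 = 1)
position 4: 000 → 1  (bit 0 = 1)
bits b7..b0 = 00001111 = 15

15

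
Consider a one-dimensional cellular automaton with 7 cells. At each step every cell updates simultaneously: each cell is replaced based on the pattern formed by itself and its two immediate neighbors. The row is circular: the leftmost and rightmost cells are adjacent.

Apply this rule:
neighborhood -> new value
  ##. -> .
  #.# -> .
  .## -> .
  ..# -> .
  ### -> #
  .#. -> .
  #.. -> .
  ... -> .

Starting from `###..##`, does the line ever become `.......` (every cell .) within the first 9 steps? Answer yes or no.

##....#
#......
.......
all cells are . at step 3

yes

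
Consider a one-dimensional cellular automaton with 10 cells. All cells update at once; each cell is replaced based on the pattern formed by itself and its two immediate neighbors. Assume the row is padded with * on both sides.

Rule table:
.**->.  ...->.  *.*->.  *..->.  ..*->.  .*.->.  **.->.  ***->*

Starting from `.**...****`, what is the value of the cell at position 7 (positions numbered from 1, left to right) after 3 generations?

.

.......***
........**
.........*
position 7 holds .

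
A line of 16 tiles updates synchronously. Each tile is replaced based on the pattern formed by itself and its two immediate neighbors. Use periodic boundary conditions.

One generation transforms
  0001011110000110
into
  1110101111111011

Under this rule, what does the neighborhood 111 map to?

1

At position 6 the neighborhood is 111; the next row has 1 there.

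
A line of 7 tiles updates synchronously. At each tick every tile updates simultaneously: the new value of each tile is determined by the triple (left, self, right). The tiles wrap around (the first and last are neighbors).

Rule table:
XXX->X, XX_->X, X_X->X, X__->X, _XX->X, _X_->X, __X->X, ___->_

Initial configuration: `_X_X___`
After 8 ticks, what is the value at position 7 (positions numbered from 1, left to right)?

XXXXX__
XXXXXXX
XXXXXXX  (fixed point — unchanged through tick 8)
position 7 holds X

X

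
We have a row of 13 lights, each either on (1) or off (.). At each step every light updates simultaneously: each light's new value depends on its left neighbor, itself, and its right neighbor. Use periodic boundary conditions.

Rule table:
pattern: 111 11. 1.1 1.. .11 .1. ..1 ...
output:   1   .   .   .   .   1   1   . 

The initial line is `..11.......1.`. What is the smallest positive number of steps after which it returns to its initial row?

26

.1........11.
11.......1...
........11..1
.......1...11
......11..1..
.....1...11..
....11..1....
...1...11....
..11..1......
.1...11......
11..1........
...11.......1
..1........11
.11.......1..
1........11..
1.......1...1
.......11..1.
......1...11.
.....11..1...
....1...11...
...11..1.....
..1...11.....
.11..1.......
1...11.......
1..1........1
..11.......1.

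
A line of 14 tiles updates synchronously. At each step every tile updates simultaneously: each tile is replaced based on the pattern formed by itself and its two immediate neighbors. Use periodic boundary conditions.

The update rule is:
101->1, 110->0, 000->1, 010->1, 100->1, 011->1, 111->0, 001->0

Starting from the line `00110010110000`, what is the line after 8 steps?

11110100010101

10101011101111
01111110011000
01000001010111
11111101111100
10000011000010
11111010111011
00000111100110
11110100010101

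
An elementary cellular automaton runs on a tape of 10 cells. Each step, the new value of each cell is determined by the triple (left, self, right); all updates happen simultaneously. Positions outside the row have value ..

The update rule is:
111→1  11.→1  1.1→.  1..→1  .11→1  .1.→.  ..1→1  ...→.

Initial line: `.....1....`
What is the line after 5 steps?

1.1.....1.

step 1: ....1.1...
step 2: ...1...1..
step 3: ..1.1.1.1.
step 4: .1.......1
step 5: 1.1.....1.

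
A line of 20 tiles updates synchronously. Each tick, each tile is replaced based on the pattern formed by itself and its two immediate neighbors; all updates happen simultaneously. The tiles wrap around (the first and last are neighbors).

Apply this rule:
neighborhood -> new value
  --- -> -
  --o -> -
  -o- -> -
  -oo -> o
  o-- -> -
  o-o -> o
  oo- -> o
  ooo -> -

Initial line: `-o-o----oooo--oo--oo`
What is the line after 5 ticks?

o-o-----o--o--oo--oo
oo------------oo--o-
oo------------oo---o
-o------------oo---o
o-------------oo----

o-------------oo----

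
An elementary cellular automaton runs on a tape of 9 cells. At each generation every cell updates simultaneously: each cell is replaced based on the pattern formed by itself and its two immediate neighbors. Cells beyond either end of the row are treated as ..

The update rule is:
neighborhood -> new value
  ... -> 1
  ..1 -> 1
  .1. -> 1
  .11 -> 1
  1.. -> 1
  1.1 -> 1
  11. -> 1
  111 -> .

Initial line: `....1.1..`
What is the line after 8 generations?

1.......1

111111111
1.......1
111111111  (repeats generation 1; period 2)
generation 8: 1.......1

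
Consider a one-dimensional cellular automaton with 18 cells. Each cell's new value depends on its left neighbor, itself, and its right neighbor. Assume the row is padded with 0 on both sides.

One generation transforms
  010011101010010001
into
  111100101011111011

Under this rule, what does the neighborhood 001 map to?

At position 0 the neighborhood is 001; the next row has 1 there.

1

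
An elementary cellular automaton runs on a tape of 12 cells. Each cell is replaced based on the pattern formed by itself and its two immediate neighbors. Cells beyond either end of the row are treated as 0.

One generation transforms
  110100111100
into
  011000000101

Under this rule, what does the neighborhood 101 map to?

At position 2 the neighborhood is 101; the next row has 1 there.

1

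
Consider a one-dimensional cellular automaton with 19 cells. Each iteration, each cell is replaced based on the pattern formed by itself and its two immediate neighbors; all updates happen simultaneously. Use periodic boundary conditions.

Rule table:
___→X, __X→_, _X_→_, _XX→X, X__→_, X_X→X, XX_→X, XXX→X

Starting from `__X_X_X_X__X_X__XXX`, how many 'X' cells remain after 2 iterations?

9

___X_X_X____X___XXX
_X__X_X__XX___X_XXX
count of X: 9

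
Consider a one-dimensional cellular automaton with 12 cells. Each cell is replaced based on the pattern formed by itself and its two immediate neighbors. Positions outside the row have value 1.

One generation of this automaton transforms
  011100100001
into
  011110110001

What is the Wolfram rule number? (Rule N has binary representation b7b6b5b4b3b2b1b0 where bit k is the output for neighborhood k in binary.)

position 2: 111 → 1  (bit 7 = 1)
position 3: 110 → 1  (bit 6 = 1)
position 0: 101 → 0  (bit 5 = 0)
position 4: 100 → 1  (bit 4 = 1)
position 1: 011 → 1  (bit 3 = 1)
position 6: 010 → 1  (bit 2 = 1)
position 5: 001 → 0  (bit 1 = 0)
position 8: 000 → 0  (bit 0 = 0)
bits b7..b0 = 11011100 = 220

220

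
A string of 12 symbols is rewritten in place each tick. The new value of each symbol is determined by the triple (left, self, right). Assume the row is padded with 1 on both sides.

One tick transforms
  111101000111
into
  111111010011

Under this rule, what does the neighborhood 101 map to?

1

At position 4 the neighborhood is 101; the next row has 1 there.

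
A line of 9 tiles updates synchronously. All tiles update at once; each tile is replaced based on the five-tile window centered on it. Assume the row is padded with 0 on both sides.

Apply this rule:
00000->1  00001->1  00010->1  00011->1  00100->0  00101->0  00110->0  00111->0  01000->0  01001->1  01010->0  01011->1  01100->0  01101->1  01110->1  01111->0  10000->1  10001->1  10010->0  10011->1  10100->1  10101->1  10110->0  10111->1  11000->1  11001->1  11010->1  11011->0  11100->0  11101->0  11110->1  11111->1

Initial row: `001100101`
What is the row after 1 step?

110010001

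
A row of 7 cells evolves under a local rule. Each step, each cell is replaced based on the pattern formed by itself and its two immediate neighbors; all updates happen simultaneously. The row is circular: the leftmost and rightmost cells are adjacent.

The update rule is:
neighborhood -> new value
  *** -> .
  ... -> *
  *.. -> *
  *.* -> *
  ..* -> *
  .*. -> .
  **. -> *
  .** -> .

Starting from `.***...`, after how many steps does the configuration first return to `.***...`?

*..****
***....
..*****
**....*
.*****.
*....**
*****..
....***
****..*
...***.
***..**
..***..
**..***
.***...

14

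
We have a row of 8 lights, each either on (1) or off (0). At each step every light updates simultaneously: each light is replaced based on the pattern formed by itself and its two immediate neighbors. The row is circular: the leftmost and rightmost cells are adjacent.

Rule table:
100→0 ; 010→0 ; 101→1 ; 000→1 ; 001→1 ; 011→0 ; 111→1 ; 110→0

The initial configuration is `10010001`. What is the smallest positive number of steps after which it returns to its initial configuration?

16

step 1: 00100110
step 2: 11001000
step 3: 00010011
step 4: 01100100
step 5: 10001001
step 6: 00110010
step 7: 11000100
step 8: 00011001
step 9: 01100010
step 10: 10001100
step 11: 00110001
step 12: 01000110
step 13: 10011000
step 14: 00100011
step 15: 01001100
step 16: 10010001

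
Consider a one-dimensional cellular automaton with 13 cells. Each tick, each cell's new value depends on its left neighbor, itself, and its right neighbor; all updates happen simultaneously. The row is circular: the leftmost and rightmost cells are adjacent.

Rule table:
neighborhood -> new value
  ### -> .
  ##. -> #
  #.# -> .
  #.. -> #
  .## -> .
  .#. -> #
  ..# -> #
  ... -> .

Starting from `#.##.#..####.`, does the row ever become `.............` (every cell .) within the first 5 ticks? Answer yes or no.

no

tick 1: #..#.###...#.
tick 2: ####...##.##.
tick 3: ...##.#.#..#.
tick 4: ..#.#.#.#####
tick 5: ###.#.#.....#
tick 5 is ###.#.#.....#, still not uniform .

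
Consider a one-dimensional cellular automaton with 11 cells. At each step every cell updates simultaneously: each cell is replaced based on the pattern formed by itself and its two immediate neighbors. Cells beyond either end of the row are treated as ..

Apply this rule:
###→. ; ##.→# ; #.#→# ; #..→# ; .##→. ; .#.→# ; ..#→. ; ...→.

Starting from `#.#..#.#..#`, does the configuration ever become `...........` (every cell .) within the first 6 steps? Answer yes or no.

step 1: ####.####.#
step 2: ...##...###
step 3: ....##....#
step 4: .....##...#
step 5: ......##..#
step 6: .......##.#
step 6 is .......##.#, still not uniform .

no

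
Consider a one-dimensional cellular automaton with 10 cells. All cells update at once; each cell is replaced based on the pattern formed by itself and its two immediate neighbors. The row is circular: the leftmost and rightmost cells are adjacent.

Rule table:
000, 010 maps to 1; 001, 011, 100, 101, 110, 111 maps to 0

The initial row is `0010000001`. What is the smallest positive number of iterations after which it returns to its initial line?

2

0010111101
0010000001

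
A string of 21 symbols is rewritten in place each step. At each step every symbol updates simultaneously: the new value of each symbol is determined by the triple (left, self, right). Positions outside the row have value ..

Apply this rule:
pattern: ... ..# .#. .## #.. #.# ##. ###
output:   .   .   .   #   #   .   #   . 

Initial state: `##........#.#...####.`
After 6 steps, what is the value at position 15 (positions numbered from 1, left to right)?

.

step 1: ###..........#..#..##
step 2: #.##..........#..#.##
step 3: ..###..........#...##
step 4: ..#.##..........#..##
step 5: ....###..........#.##
step 6: ....#.##...........##
position 15 holds .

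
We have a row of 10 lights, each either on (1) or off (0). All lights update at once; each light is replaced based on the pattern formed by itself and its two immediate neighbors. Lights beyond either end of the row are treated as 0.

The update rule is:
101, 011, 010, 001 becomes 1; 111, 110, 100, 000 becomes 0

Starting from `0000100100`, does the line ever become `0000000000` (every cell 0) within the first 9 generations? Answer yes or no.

no

0001101100
0011011000
0110110000
1101100000
1011000000
1110000000
1000000000
1000000000  (fixed point — unchanged through generation 9)
generation 9 is 1000000000, still not uniform 0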